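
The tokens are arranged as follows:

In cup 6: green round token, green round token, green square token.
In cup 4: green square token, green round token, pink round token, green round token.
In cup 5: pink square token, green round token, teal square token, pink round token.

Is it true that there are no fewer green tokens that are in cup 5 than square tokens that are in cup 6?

True

|green tokens in cup 5| = 1.
|square tokens in cup 6| = 1.
The claim requires 1 ≥ 1, which holds.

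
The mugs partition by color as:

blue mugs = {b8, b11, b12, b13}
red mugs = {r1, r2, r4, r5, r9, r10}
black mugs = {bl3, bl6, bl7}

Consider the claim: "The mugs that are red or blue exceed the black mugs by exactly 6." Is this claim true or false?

False

mugs that are red or blue: 10.
black mugs: 3.
The claim requires 10 − 3 (= 7) to equal 6, which does not hold.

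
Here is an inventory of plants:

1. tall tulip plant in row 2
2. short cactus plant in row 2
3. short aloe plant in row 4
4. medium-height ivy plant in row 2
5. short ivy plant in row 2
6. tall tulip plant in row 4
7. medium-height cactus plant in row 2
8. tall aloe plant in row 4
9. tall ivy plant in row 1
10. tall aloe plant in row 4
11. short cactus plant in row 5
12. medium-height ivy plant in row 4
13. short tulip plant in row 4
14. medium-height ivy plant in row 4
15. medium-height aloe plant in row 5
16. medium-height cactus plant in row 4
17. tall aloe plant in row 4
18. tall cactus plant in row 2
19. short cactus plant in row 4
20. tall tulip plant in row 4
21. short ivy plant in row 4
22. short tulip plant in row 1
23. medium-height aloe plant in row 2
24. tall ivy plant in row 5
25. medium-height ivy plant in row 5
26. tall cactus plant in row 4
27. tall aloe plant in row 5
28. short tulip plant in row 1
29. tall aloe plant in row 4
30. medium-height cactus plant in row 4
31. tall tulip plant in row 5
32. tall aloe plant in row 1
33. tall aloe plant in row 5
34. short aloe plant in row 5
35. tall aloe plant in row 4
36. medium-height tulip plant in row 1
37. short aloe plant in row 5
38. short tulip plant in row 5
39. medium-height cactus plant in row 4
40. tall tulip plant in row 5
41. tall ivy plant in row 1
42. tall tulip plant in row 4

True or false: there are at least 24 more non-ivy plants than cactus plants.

non-ivy plants: 33.
cactus plants: 9.
The claim requires 33 − 9 = 24 ≥ 24, which holds.

True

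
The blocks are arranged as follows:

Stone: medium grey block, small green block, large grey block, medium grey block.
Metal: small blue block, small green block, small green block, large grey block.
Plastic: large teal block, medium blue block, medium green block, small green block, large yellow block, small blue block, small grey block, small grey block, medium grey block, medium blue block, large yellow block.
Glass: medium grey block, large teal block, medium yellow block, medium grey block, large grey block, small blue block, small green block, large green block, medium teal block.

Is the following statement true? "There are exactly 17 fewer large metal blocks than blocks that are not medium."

True

There is 1 large metal block.
There are 18 blocks that are not medium.
The claim requires 18 − 1 (= 17) to equal 17, which holds.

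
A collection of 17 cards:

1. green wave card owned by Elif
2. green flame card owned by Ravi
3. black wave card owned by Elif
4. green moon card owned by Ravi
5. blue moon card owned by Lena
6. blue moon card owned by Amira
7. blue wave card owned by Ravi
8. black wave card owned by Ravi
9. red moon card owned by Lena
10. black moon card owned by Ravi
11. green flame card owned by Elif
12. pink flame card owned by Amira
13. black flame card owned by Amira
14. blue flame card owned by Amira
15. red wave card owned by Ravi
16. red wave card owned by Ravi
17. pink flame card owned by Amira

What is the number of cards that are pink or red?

5

pink: 2; red: 3; together 2 + 3 = 5.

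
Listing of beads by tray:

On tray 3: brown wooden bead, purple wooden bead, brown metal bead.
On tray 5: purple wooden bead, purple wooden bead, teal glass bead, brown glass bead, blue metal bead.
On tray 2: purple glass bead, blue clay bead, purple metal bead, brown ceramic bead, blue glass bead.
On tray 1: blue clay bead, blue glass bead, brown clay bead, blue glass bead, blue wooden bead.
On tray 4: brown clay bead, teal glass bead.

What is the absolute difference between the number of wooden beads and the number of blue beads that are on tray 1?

wooden beads: 5. blue beads on tray 1: 4.
|5 − 4| = 5 − 4 = 1.

1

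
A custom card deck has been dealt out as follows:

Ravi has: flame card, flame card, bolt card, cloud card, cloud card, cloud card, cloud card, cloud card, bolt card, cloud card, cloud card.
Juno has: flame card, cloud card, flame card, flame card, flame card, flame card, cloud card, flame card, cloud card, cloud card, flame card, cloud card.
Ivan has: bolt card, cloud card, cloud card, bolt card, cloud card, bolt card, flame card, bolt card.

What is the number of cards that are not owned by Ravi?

Total cards: 31; with the excluded value: 11; remaining 31 − 11 = 20.

20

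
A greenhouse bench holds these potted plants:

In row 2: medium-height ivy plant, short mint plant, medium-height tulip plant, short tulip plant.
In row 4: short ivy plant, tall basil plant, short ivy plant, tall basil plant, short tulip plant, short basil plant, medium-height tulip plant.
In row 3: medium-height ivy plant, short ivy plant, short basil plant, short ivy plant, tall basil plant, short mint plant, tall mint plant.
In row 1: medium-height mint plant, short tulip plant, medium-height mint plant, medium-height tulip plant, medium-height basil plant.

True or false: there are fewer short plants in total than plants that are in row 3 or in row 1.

True

|short plants| = 11.
|plants in row 3 or in row 1| = 12.
The claim requires 11 < 12, which holds.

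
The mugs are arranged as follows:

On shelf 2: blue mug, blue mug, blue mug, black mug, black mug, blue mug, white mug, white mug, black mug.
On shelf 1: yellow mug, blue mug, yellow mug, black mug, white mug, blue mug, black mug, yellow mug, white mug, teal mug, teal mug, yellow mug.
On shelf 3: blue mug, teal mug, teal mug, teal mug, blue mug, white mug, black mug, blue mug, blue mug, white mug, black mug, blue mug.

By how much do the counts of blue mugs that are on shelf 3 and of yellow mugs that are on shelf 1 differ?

blue mugs on shelf 3: 5. yellow mugs on shelf 1: 4.
|5 − 4| = 5 − 4 = 1.

1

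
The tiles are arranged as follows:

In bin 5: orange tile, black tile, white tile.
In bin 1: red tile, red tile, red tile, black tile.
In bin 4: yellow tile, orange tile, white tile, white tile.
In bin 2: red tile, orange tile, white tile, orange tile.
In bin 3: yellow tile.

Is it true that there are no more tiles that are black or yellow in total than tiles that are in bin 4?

tiles that are black or yellow: 4.
tiles in bin 4: 4.
The claim requires 4 ≤ 4, which holds.

True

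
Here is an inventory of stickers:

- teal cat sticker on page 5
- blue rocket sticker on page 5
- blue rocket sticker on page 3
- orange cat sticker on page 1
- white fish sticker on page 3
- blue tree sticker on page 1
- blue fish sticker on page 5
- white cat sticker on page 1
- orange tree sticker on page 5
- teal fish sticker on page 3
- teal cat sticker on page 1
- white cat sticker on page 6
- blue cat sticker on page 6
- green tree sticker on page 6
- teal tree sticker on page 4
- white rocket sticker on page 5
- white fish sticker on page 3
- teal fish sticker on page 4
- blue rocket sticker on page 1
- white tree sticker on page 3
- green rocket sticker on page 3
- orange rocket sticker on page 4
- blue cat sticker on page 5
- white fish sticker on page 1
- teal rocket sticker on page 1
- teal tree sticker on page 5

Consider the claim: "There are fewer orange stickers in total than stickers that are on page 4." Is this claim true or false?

False

|orange stickers| = 3.
|stickers on page 4| = 3.
The claim requires 3 < 3, which does not hold.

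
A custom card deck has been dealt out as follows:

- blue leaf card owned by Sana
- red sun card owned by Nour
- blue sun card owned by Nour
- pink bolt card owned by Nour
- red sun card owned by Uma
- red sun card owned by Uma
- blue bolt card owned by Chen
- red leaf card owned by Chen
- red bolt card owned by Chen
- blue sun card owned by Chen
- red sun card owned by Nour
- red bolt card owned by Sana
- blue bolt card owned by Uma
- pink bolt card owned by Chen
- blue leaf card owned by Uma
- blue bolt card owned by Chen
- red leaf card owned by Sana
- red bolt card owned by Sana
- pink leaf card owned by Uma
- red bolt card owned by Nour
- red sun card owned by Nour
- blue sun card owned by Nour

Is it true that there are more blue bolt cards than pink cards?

False

blue bolt cards: 3.
pink cards: 3.
The claim requires 3 > 3, which does not hold.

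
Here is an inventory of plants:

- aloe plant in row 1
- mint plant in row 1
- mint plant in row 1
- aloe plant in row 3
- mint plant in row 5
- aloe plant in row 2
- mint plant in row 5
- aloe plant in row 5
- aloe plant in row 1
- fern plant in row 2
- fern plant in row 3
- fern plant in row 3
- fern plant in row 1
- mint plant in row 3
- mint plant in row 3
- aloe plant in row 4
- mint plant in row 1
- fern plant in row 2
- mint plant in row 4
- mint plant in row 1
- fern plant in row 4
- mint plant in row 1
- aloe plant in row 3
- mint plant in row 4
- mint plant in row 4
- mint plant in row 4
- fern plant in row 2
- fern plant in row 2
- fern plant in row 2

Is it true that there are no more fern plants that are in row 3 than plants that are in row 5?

True

fern plants in row 3: 2.
plants in row 5: 3.
The claim requires 2 ≤ 3, which holds.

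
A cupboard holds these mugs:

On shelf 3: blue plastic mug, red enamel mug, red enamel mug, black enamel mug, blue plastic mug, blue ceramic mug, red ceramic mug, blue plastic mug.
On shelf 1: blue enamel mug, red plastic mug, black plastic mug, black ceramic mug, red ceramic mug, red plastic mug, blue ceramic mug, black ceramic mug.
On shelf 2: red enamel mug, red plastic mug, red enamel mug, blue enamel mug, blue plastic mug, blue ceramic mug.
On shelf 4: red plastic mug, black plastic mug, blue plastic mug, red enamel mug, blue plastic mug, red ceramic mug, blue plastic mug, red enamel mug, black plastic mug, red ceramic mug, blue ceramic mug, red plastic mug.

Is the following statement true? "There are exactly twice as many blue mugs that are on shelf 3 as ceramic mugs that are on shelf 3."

True

blue mugs on shelf 3: 4.
ceramic mugs on shelf 3: 2.
The claim requires 4 = 2 × 2 = 4, which holds.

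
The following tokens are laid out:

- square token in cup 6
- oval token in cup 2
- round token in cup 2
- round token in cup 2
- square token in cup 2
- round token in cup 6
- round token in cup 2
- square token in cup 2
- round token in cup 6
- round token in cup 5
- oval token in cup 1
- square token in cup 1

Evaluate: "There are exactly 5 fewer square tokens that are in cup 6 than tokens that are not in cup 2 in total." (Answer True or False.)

square tokens in cup 6: 1.
tokens that are not in cup 2: 6.
The claim requires 6 − 1 (= 5) to equal 5, which holds.

True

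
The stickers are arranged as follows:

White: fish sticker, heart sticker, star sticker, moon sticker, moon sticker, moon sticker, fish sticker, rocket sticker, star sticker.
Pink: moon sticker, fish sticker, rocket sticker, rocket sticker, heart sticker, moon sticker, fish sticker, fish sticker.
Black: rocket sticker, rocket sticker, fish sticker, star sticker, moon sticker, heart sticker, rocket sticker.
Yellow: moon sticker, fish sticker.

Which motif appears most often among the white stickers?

Counts by motif (restricted to white stickers): moon 3, star 2, fish 2, rocket 1, heart 1.
The maximum is 3, held uniquely by moon.

moon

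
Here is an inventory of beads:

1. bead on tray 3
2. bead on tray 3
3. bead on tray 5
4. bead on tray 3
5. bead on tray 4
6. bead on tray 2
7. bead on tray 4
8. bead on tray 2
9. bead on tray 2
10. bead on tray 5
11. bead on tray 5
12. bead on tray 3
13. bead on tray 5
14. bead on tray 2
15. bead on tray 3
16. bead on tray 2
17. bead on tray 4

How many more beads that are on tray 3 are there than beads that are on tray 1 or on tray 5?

beads on tray 3: 5.
beads on tray 1 or on tray 5: 4.
5 − 4 = 1.

1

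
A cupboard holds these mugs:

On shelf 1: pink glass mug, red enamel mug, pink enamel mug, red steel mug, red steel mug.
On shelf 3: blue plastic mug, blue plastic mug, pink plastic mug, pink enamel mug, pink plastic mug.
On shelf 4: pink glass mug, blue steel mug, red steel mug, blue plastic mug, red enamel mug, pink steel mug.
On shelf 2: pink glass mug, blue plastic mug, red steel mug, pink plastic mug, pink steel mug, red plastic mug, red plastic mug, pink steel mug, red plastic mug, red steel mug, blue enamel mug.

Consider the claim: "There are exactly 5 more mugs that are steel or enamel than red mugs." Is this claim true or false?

False

mugs that are steel or enamel: 14.
red mugs: 10.
The claim requires 14 − 10 (= 4) to equal 5, which does not hold.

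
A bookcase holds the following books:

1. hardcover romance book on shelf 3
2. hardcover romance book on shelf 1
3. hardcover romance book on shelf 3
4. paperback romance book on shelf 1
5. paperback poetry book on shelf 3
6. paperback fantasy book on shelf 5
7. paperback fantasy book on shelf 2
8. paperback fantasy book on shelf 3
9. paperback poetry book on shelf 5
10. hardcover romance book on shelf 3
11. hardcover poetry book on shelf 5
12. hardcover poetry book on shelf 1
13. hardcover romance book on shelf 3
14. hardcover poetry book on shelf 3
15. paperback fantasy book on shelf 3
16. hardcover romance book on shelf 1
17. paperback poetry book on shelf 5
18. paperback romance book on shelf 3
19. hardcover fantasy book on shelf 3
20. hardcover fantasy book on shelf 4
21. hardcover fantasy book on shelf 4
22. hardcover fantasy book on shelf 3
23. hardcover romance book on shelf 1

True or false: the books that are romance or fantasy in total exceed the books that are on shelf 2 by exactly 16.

|books that are romance or fantasy| = 17.
|books on shelf 2| = 1.
The claim requires 17 − 1 (= 16) to equal 16, which holds.

True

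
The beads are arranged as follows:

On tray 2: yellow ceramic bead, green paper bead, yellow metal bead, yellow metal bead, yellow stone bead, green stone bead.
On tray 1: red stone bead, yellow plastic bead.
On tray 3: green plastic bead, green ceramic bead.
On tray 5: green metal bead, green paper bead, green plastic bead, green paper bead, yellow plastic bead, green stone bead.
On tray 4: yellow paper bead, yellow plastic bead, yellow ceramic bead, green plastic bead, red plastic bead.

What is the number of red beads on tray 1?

1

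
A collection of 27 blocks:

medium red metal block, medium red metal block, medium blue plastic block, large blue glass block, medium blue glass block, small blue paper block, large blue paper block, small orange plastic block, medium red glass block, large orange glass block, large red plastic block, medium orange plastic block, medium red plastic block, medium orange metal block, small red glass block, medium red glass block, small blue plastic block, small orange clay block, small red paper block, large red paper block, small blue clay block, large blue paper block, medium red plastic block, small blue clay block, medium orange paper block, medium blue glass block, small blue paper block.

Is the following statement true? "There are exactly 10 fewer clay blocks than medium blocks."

|clay blocks| = 3.
|medium blocks| = 12.
The claim requires 12 − 3 (= 9) to equal 10, which does not hold.

False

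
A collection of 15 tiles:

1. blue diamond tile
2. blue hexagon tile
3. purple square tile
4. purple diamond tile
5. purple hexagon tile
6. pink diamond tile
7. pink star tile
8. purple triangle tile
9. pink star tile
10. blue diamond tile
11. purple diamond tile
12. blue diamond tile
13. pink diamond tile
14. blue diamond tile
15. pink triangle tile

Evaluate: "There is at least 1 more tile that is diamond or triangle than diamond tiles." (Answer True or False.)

|tiles that are diamond or triangle| = 10.
|diamond tiles| = 8.
The claim requires 10 − 8 = 2 ≥ 1, which holds.

True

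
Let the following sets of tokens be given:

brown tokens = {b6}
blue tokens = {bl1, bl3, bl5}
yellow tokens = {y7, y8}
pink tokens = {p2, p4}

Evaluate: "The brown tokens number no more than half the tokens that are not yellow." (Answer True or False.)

|brown tokens| = 1.
|tokens that are not yellow| = 6.
The claim requires 2 × 1 = 2 ≤ 6, which holds.

True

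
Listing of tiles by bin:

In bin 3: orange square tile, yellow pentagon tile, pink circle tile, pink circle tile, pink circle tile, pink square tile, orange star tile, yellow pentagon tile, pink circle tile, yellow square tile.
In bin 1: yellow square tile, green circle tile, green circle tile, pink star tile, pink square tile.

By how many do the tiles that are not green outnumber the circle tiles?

7

tiles that are not green: 13.
circle tiles: 6.
13 − 6 = 7.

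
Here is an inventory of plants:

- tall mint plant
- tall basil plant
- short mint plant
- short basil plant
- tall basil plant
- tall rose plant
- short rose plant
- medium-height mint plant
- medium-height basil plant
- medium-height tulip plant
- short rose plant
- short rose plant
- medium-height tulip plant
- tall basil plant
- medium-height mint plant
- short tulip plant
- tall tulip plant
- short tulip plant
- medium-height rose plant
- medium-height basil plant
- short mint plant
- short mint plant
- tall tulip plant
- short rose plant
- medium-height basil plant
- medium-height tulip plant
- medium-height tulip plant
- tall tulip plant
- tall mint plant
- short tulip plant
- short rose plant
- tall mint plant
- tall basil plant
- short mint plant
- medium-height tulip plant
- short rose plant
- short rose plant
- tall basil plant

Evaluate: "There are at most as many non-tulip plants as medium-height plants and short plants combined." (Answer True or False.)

False

non-tulip plants: 27.
medium-height plants: 11; short plants: 15; combined: 11 + 15 = 26.
The claim requires 27 ≤ 26, which does not hold.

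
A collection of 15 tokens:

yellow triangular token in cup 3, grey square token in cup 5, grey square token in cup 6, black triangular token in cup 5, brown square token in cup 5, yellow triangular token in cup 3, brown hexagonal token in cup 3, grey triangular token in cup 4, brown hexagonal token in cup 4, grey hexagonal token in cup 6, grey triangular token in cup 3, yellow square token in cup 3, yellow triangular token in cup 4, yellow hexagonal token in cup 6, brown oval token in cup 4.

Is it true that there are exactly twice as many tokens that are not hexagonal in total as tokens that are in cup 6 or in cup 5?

|tokens that are not hexagonal| = 11.
|tokens in cup 6 or in cup 5| = 6.
The claim requires 11 = 2 × 6 = 12, which does not hold.

False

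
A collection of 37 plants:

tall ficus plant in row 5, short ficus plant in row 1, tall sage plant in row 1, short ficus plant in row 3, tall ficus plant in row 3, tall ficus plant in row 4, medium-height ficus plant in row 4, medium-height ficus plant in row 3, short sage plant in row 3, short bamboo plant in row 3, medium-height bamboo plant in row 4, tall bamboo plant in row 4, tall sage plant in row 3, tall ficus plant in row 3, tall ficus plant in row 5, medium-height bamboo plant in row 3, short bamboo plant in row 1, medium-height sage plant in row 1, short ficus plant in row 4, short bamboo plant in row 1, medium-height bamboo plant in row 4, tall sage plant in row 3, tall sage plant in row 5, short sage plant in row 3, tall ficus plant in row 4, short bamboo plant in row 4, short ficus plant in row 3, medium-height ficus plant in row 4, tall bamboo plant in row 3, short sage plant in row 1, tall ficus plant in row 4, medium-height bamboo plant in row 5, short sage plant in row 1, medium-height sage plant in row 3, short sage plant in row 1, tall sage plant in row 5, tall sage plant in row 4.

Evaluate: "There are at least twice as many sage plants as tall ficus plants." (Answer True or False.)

There are 13 sage plants.
There are 7 tall ficus plants.
The claim requires 13 ≥ 2 × 7 = 14, which does not hold.

False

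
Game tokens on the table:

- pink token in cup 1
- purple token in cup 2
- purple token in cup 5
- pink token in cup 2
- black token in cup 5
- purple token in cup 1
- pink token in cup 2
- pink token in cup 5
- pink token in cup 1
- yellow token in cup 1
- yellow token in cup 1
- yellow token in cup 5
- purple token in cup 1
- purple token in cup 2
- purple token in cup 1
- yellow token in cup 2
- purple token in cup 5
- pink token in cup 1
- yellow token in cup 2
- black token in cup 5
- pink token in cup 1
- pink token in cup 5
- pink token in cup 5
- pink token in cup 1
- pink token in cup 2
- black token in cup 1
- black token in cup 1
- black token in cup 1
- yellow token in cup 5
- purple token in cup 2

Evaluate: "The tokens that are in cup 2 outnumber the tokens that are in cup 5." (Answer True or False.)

False

There are 8 tokens in cup 2.
There are 9 tokens in cup 5.
The claim requires 8 > 9, which does not hold.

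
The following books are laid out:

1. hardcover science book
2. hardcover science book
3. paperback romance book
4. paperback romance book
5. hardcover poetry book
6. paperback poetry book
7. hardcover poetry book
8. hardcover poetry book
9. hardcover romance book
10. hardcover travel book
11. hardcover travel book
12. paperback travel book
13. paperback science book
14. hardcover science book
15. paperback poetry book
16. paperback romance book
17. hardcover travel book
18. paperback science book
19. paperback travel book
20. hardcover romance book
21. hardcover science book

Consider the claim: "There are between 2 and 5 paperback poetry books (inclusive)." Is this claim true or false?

True

|paperback poetry books| = 2.
The claim requires 2 ≤ 2 ≤ 5, which holds.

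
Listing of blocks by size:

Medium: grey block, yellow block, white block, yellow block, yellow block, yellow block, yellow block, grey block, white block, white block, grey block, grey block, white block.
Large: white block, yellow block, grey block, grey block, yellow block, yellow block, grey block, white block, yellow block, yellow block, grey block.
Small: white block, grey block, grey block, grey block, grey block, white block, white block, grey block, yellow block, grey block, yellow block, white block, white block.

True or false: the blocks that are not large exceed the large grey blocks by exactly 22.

blocks that are not large: 26.
large grey blocks: 4.
The claim requires 26 − 4 (= 22) to equal 22, which holds.

True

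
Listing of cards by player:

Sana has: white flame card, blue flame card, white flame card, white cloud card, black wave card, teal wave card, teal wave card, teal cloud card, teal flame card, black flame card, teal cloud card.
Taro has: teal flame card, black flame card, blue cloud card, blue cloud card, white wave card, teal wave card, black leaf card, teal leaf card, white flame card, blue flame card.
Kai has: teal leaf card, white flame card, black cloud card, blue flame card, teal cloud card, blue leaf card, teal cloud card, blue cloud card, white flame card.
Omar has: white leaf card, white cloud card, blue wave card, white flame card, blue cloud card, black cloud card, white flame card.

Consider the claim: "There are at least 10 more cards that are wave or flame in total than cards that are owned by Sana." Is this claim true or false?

There are 20 cards that are wave or flame.
Count of cards owned by Sana: 11.
The claim requires 20 − 11 = 9 ≥ 10, which does not hold.

False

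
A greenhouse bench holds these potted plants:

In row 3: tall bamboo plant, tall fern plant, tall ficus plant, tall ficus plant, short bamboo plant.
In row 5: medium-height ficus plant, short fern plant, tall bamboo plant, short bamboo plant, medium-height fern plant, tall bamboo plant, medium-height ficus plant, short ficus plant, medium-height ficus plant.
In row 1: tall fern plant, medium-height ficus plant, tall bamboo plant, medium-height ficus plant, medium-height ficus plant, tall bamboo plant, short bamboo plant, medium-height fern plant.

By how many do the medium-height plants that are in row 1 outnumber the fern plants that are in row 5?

medium-height plants in row 1: 4.
fern plants in row 5: 2.
4 − 2 = 2.

2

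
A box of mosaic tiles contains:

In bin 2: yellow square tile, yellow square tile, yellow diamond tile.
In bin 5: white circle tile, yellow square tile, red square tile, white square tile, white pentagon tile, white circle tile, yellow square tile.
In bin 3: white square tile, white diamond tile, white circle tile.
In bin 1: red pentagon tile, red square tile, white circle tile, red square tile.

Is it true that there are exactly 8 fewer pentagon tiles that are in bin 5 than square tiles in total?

|pentagon tiles in bin 5| = 1.
|square tiles| = 9.
The claim requires 9 − 1 (= 8) to equal 8, which holds.

True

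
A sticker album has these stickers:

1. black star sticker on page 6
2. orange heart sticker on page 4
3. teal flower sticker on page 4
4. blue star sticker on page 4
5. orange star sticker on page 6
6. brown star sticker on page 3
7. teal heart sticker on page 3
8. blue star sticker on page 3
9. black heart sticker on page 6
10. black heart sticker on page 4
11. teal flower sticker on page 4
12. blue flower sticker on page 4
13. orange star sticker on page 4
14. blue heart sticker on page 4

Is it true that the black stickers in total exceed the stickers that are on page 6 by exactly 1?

black stickers: 3.
stickers on page 6: 3.
The claim requires 3 − 3 (= 0) to equal 1, which does not hold.

False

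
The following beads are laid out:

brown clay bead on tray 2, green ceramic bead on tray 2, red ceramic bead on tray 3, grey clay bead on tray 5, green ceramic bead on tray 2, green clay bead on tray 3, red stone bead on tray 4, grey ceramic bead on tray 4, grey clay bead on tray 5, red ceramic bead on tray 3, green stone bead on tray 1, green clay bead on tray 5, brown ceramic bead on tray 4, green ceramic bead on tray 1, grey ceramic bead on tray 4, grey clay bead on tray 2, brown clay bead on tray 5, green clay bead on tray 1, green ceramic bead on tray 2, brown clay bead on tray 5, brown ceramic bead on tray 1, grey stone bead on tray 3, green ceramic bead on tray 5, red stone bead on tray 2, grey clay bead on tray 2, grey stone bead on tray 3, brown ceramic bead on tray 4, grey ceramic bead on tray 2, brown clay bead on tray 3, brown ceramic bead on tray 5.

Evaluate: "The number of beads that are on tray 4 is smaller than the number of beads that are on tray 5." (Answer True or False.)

True

There are 5 beads on tray 4.
There are 7 beads on tray 5.
The claim requires 5 < 7, which holds.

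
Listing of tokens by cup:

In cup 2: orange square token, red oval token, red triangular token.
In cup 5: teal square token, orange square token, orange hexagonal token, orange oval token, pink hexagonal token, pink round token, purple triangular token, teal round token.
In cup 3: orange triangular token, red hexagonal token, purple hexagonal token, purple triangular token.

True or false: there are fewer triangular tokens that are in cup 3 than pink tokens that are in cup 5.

False

|triangular tokens in cup 3| = 2.
|pink tokens in cup 5| = 2.
The claim requires 2 < 2, which does not hold.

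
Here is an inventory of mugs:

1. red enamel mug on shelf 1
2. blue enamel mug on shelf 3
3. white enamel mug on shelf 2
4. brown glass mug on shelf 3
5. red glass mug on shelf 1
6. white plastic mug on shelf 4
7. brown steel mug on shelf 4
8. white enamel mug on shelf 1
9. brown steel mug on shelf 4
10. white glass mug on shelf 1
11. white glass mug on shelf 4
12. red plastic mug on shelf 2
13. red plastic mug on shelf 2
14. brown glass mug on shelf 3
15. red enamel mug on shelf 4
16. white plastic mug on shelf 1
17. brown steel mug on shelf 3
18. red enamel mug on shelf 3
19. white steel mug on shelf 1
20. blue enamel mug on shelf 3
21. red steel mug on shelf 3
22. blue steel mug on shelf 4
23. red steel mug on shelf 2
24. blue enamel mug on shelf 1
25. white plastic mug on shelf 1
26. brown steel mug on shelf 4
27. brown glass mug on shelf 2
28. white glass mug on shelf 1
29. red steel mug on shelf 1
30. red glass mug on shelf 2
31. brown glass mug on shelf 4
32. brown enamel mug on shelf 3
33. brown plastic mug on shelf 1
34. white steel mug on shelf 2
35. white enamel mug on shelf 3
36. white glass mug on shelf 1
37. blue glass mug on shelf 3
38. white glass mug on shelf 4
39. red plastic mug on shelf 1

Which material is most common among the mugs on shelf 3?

enamel

Counts by material (restricted to mugs on shelf 3): enamel 5, glass 3, steel 2.
The maximum is 5, held uniquely by enamel.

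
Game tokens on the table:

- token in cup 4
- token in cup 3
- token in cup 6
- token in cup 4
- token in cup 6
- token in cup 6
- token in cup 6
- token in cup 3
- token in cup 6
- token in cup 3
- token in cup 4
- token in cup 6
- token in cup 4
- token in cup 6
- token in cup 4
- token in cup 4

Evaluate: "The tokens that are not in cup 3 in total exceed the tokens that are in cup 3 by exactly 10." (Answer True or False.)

tokens that are not in cup 3: 13.
tokens in cup 3: 3.
The claim requires 13 − 3 (= 10) to equal 10, which holds.

True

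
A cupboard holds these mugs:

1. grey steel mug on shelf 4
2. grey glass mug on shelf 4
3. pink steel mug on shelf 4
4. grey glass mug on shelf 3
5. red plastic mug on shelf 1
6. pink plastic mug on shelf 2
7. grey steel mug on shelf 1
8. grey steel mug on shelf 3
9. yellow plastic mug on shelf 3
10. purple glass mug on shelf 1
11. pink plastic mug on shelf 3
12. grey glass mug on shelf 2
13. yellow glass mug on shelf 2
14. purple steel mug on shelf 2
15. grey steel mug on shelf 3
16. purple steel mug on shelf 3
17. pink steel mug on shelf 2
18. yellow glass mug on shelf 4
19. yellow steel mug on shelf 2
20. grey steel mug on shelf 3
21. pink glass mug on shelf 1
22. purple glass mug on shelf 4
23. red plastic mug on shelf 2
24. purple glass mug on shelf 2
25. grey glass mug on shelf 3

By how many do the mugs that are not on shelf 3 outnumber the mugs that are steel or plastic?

mugs that are not on shelf 3: 17.
mugs that are steel or plastic: 15.
17 − 15 = 2.

2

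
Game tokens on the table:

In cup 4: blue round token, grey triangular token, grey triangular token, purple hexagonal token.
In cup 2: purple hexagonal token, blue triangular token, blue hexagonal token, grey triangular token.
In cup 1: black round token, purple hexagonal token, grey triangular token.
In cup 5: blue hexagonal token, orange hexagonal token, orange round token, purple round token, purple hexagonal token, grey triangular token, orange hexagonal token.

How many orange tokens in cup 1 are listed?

0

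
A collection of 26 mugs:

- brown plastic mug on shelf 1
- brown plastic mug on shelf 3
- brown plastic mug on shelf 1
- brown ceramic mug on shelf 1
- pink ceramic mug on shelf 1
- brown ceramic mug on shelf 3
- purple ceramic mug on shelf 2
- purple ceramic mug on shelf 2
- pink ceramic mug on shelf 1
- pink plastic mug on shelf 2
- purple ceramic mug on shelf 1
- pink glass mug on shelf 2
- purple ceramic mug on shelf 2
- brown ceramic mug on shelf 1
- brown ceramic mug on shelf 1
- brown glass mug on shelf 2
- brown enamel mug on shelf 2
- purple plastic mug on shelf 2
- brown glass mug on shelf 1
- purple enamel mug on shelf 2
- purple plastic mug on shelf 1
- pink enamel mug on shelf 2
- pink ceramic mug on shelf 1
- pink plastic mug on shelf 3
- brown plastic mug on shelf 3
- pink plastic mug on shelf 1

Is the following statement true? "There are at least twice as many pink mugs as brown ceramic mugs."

There are 8 pink mugs.
There are 4 brown ceramic mugs.
The claim requires 8 ≥ 2 × 4 = 8, which holds.

True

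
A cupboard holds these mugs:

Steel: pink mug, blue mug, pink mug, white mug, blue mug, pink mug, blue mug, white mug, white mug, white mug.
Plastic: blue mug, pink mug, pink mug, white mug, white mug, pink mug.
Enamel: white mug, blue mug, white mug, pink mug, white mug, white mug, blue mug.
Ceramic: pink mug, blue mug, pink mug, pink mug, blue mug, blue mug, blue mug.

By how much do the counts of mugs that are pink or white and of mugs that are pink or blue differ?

0

mugs that are pink or white: 20. mugs that are pink or blue: 20.
|20 − 20| = 20 − 20 = 0.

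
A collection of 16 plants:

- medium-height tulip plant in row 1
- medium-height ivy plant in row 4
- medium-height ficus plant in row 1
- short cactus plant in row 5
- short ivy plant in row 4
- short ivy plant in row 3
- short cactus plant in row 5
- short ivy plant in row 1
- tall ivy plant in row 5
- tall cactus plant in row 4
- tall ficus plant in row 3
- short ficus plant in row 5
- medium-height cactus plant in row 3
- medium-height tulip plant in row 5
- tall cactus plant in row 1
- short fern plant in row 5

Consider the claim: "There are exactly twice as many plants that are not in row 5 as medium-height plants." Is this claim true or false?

plants that are not in row 5: 10.
medium-height plants: 5.
The claim requires 10 = 2 × 5 = 10, which holds.

True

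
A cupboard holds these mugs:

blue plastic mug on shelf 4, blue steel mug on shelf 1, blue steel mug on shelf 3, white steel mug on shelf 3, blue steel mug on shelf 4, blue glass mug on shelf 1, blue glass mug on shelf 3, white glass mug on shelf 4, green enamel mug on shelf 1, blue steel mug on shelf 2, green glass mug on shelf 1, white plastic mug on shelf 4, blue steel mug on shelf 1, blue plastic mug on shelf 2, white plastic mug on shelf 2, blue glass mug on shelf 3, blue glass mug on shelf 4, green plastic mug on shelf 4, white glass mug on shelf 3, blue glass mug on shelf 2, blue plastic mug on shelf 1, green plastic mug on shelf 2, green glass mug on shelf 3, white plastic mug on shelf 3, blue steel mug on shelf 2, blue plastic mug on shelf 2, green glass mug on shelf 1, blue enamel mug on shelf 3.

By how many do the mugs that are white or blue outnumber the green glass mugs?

19

mugs that are white or blue: 22.
green glass mugs: 3.
22 − 3 = 19.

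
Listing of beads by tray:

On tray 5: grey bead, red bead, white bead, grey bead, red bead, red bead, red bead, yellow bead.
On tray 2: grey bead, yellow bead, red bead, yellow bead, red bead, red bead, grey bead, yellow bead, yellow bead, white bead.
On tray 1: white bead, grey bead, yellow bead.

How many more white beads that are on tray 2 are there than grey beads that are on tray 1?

0

white beads on tray 2: 1.
grey beads on tray 1: 1.
1 − 1 = 0.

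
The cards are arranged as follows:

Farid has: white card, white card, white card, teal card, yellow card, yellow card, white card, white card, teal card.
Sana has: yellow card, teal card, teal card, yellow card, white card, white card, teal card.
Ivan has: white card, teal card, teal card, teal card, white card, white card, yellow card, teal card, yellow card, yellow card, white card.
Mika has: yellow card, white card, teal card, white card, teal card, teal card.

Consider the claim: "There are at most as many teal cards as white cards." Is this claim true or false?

|teal cards| = 12.
|white cards| = 13.
The claim requires 12 ≤ 13, which holds.

True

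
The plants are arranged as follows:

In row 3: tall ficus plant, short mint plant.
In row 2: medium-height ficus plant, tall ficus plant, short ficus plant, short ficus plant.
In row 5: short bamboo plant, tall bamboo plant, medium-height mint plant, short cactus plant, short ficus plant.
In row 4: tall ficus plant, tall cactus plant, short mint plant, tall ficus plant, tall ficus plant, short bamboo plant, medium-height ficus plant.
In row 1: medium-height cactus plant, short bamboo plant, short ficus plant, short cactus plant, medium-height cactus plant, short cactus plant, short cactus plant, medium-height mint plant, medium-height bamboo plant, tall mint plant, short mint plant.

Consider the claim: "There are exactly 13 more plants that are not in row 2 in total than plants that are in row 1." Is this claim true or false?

plants that are not in row 2: 25.
plants in row 1: 11.
The claim requires 25 − 11 (= 14) to equal 13, which does not hold.

False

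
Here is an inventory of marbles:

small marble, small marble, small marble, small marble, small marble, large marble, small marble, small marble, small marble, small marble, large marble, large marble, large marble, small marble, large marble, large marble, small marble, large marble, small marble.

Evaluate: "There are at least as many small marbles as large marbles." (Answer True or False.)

small marbles: 12.
large marbles: 7.
The claim requires 12 ≥ 7, which holds.

True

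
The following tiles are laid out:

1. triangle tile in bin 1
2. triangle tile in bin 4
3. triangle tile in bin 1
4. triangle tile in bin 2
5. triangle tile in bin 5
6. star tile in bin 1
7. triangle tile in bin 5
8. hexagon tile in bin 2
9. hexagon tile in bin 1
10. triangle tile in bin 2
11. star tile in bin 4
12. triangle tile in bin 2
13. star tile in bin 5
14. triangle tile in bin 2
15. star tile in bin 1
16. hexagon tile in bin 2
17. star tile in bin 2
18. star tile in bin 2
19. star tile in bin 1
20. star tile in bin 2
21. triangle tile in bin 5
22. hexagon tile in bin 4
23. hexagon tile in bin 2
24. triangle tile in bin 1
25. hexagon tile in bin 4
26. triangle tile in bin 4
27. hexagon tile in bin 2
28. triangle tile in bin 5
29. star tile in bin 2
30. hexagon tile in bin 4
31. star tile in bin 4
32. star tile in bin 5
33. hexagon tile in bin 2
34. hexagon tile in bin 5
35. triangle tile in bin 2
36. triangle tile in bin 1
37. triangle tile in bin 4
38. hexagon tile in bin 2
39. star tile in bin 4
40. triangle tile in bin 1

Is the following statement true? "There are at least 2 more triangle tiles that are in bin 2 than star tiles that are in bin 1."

True

triangle tiles in bin 2: 5.
star tiles in bin 1: 3.
The claim requires 5 − 3 = 2 ≥ 2, which holds.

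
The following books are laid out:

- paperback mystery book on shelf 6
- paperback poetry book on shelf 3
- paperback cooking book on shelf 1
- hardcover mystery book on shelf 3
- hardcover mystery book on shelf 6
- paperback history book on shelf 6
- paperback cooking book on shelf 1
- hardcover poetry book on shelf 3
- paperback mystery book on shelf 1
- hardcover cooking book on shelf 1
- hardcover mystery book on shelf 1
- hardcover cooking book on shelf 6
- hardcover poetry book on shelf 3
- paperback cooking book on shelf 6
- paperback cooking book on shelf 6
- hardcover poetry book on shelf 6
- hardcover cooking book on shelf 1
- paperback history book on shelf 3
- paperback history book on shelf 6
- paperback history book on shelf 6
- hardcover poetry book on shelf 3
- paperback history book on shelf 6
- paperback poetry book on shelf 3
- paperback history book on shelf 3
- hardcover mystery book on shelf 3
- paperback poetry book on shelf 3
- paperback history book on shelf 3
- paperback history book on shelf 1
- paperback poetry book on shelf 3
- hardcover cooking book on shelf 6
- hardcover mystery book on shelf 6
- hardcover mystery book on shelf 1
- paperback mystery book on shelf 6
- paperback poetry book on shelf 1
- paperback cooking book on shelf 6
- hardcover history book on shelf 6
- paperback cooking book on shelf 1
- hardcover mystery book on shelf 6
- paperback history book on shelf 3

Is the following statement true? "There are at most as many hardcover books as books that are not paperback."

|hardcover books| = 16.
|books that are not paperback| = 16.
The claim requires 16 ≤ 16, which holds.

True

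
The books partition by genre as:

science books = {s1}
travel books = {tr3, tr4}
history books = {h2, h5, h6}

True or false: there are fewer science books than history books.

True

There is 1 science book.
There are 3 history books.
The claim requires 1 < 3, which holds.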